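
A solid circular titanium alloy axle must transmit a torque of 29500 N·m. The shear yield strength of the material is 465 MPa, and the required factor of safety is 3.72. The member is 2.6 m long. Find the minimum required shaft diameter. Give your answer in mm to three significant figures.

d = 106 mm

Allowable shear stress τ_allow = 465/3.72 = 125.0 MPa.
For a solid shaft τ = 16T/(πd³), so d³ = 16T/(π τ_allow) = 16×2.9500×10^7/(π×125.0) = 1.202×10^6 mm³.
d = (1.202×10^6)^(1/3) = 106.3 mm.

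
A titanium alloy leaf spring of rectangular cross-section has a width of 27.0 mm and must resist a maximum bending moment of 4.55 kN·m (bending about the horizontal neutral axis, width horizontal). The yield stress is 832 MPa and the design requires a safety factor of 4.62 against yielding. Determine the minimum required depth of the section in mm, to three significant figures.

σ_allow = 832/4.62 = 180.1 MPa.
For a rectangular section σ = 6M/(bh²), so h² = 6M/(b σ_allow) = 6×4550000/(27.0×180.1) = 5615 mm².
h = 74.93 mm.

h = 74.9 mm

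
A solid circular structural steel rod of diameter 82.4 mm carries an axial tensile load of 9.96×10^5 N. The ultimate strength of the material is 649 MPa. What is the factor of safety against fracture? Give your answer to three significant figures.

A = πd²/4 = 5333 mm².
σ = F/A = 996000/5333 = 186.8 MPa.
n = 649/186.8 = 3.475.

n = 3.47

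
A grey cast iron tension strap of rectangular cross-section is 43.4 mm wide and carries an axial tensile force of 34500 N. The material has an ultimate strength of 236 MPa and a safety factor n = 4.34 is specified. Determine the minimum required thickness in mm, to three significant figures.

t = 14.6 mm

σ_allow = 236/4.34 = 54.38 MPa.
Required area A = F/σ_allow = 34500/54.38 = 634.4 mm².
t = A/w = 634.4/43.4 = 14.62 mm.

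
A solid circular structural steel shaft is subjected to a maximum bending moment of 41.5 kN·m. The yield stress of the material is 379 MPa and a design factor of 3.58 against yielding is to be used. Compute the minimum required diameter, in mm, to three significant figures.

σ_allow = 379/3.58 = 105.9 MPa.
For a solid circular section σ = 32M/(πd³), so d³ = 32M/(π σ_allow) = 32×4.1500×10^7/(π×105.9) = 3.993×10^6 mm³.
d = 158.6 mm.

d = 159 mm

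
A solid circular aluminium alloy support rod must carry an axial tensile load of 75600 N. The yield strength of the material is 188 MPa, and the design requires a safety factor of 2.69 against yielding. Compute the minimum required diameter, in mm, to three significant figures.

d = 37.1 mm

Allowable stress σ_allow = 188/2.69 = 69.89 MPa.
Required area A = F/σ_allow = 75600/69.89 = 1082 mm².
A = πd²/4 → d = √(4A/π) = 37.11 mm.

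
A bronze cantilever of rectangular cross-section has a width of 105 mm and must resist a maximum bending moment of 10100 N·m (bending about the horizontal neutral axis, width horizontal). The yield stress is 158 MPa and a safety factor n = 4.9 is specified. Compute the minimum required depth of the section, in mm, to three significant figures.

σ_allow = 158/4.9 = 32.24 MPa.
For a rectangular section σ = 6M/(bh²), so h² = 6M/(b σ_allow) = 6×1.0100×10^7/(105×32.24) = 17900 mm².
h = 133.8 mm.

h = 134 mm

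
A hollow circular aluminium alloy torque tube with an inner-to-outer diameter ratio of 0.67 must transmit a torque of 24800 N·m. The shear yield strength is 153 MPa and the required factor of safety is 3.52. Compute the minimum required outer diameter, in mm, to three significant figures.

τ_allow = 153/3.52 = 43.47 MPa.
For a hollow shaft τ = 16T/[πd_o³(1−k⁴)] with k = 0.67, so 1−k⁴ = 0.7985.
d_o³ = 16T/[π τ_allow (1−k⁴)] = 16×2.4800×10^7/(π×43.47×0.7985) = 3.639×10^6 mm³.
d_o = 153.8 mm.

d_o = 154 mm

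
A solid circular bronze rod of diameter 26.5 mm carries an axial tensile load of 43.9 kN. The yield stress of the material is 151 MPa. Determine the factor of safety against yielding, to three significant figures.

n = 1.90

A = πd²/4 = 551.5 mm².
σ = F/A = 43900/551.5 = 79.59 MPa.
n = 151/79.59 = 1.897.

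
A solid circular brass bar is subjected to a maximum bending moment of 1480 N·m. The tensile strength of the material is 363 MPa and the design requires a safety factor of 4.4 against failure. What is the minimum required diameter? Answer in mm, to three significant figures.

σ_allow = 363/4.4 = 82.50 MPa.
For a solid circular section σ = 32M/(πd³), so d³ = 32M/(π σ_allow) = 32×1480000/(π×82.50) = 182700 mm³.
d = 56.75 mm.

d = 56.7 mm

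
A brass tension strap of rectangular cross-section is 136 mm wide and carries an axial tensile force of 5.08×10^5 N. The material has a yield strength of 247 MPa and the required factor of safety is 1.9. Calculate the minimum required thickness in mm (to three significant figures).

σ_allow = 247/1.9 = 130.0 MPa.
Required area A = F/σ_allow = 508000/130.0 = 3908 mm².
t = A/w = 3908/136 = 28.73 mm.

t = 28.7 mm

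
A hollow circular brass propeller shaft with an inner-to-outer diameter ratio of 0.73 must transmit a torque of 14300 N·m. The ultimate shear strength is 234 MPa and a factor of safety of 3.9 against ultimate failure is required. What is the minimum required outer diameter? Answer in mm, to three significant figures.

τ_allow = 234/3.9 = 60.00 MPa.
For a hollow shaft τ = 16T/[πd_o³(1−k⁴)] with k = 0.73, so 1−k⁴ = 0.7160.
d_o³ = 16T/[π τ_allow (1−k⁴)] = 16×1.4300×10^7/(π×60.00×0.7160) = 1.695×10^6 mm³.
d_o = 119.2 mm.

d_o = 119 mm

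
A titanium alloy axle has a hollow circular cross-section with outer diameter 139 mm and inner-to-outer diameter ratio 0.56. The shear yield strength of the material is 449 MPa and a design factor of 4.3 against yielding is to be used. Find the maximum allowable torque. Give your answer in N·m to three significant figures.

τ_allow = 449/4.3 = 104.4 MPa.
For a hollow shaft T_allow = τ_allow·πd_o³(1−k⁴)/16 with 1−k⁴ = 0.9017, so πd_o³(1−k⁴)/16 = 475500 mm³.
T_allow = 104.4×475500 = 4.965×10^7 N·mm = 49650 N·m.

T_allow = 49600 N·m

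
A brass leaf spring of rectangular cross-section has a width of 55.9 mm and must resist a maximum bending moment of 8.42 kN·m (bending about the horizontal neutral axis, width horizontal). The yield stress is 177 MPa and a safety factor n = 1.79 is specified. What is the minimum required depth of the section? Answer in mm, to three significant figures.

h = 95.6 mm

σ_allow = 177/1.79 = 98.88 MPa.
For a rectangular section σ = 6M/(bh²), so h² = 6M/(b σ_allow) = 6×8420000/(55.9×98.88) = 9140 mm².
h = 95.60 mm.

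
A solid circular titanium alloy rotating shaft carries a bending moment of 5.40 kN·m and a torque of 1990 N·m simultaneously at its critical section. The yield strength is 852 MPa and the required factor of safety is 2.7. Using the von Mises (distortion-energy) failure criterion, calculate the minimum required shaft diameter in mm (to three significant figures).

σ_allow = σ_y/n = 852/2.7 = 315.6 MPa.
For a solid shaft σ_b = 32M/(πd³) and τ = 16T/(πd³), so the von Mises stress is σ' = (16/πd³)·√(4M²+3T²).
√(4M²+3T²) = √(4×(5.400×10^6)² + 3×(1.990×10^6)²) = 1.134×10^7 N·mm.
d³ = 16×1.134×10^7/(π×315.6) = 183000 mm³.
d = 56.77 mm.

d = 56.8 mm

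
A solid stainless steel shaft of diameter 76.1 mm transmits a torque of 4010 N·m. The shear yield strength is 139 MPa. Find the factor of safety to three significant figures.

τ = 16T/(πd³) = 16×4010000/(π×76.1³) = 46.34 MPa.
n = τ_limit/τ = 139/46.34 = 3.000.

n = 3.00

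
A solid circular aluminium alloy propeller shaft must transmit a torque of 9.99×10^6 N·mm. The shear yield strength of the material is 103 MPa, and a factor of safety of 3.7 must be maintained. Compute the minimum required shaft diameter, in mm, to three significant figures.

d = 122 mm

Allowable shear stress τ_allow = 103/3.7 = 27.84 MPa.
For a solid shaft τ = 16T/(πd³), so d³ = 16T/(π τ_allow) = 16×9990000/(π×27.84) = 1.828×10^6 mm³.
d = (1.828×10^6)^(1/3) = 122.3 mm.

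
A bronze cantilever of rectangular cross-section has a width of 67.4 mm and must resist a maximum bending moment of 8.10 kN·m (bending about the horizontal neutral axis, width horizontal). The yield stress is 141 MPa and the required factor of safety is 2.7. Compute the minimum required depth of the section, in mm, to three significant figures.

h = 118 mm

σ_allow = 141/2.7 = 52.22 MPa.
For a rectangular section σ = 6M/(bh²), so h² = 6M/(b σ_allow) = 6×8100000/(67.4×52.22) = 13810 mm².
h = 117.5 mm.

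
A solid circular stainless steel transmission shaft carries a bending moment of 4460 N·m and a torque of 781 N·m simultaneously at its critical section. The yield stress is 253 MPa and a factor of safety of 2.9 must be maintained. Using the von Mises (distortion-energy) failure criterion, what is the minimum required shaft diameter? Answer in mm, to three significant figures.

σ_allow = σ_y/n = 253/2.9 = 87.24 MPa.
For a solid shaft σ_b = 32M/(πd³) and τ = 16T/(πd³), so the von Mises stress is σ' = (16/πd³)·√(4M²+3T²).
√(4M²+3T²) = √(4×(4.460×10^6)² + 3×(781000)²) = 9.022×10^6 N·mm.
d³ = 16×9.022×10^6/(π×87.24) = 526700 mm³.
d = 80.76 mm.

d = 80.8 mm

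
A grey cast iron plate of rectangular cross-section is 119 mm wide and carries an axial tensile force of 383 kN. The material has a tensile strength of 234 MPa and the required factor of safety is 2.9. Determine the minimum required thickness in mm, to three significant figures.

t = 39.9 mm

σ_allow = 234/2.9 = 80.69 MPa.
Required area A = F/σ_allow = 383000/80.69 = 4747 mm².
t = A/w = 4747/119 = 39.89 mm.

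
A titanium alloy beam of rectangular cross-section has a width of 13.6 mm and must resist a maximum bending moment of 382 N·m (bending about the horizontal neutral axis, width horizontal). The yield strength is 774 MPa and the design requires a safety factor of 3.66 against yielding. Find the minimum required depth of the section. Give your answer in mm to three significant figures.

h = 28.2 mm

σ_allow = 774/3.66 = 211.5 MPa.
For a rectangular section σ = 6M/(bh²), so h² = 6M/(b σ_allow) = 6×382000/(13.6×211.5) = 796.9 mm².
h = 28.23 mm.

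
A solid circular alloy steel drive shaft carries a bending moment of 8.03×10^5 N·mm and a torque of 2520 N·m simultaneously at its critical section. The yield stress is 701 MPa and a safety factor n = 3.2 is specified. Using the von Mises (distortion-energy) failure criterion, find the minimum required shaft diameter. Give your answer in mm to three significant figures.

d = 47.6 mm

σ_allow = σ_y/n = 701/3.2 = 219.1 MPa.
For a solid shaft σ_b = 32M/(πd³) and τ = 16T/(πd³), so the von Mises stress is σ' = (16/πd³)·√(4M²+3T²).
√(4M²+3T²) = √(4×(803000)² + 3×(2.520×10^6)²) = 4.651×10^6 N·mm.
d³ = 16×4.651×10^6/(π×219.1) = 108100 mm³.
d = 47.64 mm.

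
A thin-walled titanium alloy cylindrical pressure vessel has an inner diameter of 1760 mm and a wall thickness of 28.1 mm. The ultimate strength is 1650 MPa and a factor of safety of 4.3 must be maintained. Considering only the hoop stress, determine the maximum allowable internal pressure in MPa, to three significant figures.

p_allow = 12.3 MPa

σ_allow = 1650/4.3 = 383.7 MPa.
σ_h = pD/(2t) → p_allow = 2σ_allow t/D = 2×383.7×28.1/1760 = 12.25 MPa.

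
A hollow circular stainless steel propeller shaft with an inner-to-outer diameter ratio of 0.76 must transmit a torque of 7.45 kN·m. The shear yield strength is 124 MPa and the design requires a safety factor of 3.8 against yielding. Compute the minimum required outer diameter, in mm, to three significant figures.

d_o = 120 mm

τ_allow = 124/3.8 = 32.63 MPa.
For a hollow shaft τ = 16T/[πd_o³(1−k⁴)] with k = 0.76, so 1−k⁴ = 0.6664.
d_o³ = 16T/[π τ_allow (1−k⁴)] = 16×7450000/(π×32.63×0.6664) = 1.745×10^6 mm³.
d_o = 120.4 mm.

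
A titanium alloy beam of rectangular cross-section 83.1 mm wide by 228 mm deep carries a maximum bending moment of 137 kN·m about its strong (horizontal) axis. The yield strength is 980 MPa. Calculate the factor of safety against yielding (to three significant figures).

Section modulus S = bh²/6 = 83.1×228²/6 = 720000 mm³.
σ = M/S = 1.3700×10^8/720000 = 190.3 MPa.
n = 980/190.3 = 5.150.

n = 5.15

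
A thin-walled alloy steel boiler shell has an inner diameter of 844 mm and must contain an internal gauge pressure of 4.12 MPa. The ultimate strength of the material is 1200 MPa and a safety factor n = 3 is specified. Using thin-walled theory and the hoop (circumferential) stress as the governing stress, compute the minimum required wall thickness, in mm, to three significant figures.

σ_allow = 1200/3 = 400.0 MPa.
Hoop stress σ_h = pD/(2t), so t = pD/(2σ_allow) = 4.12×844/(2×400.0) = 4.347 mm.

t = 4.35 mm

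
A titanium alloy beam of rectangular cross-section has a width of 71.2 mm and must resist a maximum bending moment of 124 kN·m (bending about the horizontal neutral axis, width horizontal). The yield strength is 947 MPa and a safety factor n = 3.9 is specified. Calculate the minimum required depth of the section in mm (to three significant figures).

h = 207 mm

σ_allow = 947/3.9 = 242.8 MPa.
For a rectangular section σ = 6M/(bh²), so h² = 6M/(b σ_allow) = 6×1.2400×10^8/(71.2×242.8) = 43030 mm².
h = 207.4 mm.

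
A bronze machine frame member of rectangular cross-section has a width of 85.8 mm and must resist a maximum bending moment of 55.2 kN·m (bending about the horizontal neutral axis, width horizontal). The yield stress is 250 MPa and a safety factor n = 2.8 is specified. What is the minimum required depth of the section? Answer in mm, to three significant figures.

h = 208 mm

σ_allow = 250/2.8 = 89.29 MPa.
For a rectangular section σ = 6M/(bh²), so h² = 6M/(b σ_allow) = 6×5.5200×10^7/(85.8×89.29) = 43230 mm².
h = 207.9 mm.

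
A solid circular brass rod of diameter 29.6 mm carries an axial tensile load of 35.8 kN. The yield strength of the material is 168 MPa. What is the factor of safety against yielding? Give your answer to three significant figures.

A = πd²/4 = 688.1 mm².
σ = F/A = 35800/688.1 = 52.02 MPa.
n = 168/52.02 = 3.229.

n = 3.23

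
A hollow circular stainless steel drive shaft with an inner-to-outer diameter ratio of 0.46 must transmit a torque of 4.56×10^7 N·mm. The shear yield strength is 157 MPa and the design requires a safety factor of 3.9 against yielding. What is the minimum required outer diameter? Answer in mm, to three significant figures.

τ_allow = 157/3.9 = 40.26 MPa.
For a hollow shaft τ = 16T/[πd_o³(1−k⁴)] with k = 0.46, so 1−k⁴ = 0.9552.
d_o³ = 16T/[π τ_allow (1−k⁴)] = 16×4.5600×10^7/(π×40.26×0.9552) = 6.039×10^6 mm³.
d_o = 182.1 mm.

d_o = 182 mm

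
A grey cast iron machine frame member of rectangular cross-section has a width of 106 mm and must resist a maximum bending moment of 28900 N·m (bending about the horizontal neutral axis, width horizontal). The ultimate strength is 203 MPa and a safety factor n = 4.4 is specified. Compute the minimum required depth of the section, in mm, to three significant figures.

h = 188 mm

σ_allow = 203/4.4 = 46.14 MPa.
For a rectangular section σ = 6M/(bh²), so h² = 6M/(b σ_allow) = 6×2.8900×10^7/(106×46.14) = 35460 mm².
h = 188.3 mm.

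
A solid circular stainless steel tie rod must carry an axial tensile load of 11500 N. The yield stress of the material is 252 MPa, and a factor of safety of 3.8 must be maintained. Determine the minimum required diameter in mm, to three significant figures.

Allowable stress σ_allow = 252/3.8 = 66.32 MPa.
Required area A = F/σ_allow = 11500/66.32 = 173.4 mm².
A = πd²/4 → d = √(4A/π) = 14.86 mm.

d = 14.9 mm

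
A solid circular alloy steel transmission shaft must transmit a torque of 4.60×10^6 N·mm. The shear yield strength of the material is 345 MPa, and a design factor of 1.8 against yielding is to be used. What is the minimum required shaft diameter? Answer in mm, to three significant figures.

d = 49.6 mm

Allowable shear stress τ_allow = 345/1.8 = 191.7 MPa.
For a solid shaft τ = 16T/(πd³), so d³ = 16T/(π τ_allow) = 16×4600000/(π×191.7) = 122200 mm³.
d = (122200)^(1/3) = 49.63 mm.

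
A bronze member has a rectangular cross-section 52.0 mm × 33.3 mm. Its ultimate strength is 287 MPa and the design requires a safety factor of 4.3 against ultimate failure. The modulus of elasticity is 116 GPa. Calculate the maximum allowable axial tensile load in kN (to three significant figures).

σ_allow = 287/4.3 = 66.74 MPa.
A = 52.0×33.3 = 1732 mm².
F_allow = σ_allow × A = 66.74×1732 = 115600 N.

F_allow = 116 kN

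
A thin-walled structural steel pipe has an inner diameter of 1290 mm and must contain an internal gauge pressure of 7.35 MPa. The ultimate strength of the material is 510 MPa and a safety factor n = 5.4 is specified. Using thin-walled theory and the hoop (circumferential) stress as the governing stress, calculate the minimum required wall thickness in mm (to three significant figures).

σ_allow = 510/5.4 = 94.44 MPa.
Hoop stress σ_h = pD/(2t), so t = pD/(2σ_allow) = 7.35×1290/(2×94.44) = 50.20 mm.

t = 50.2 mm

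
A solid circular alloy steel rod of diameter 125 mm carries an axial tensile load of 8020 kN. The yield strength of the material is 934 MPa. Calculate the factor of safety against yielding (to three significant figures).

n = 1.43

A = πd²/4 = 12270 mm².
σ = F/A = 8020000/12270 = 653.5 MPa.
n = 934/653.5 = 1.429.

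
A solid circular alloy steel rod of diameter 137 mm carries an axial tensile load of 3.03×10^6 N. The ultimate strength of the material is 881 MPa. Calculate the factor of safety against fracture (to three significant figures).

A = πd²/4 = 14740 mm².
σ = F/A = 3030000/14740 = 205.5 MPa.
n = 881/205.5 = 4.286.

n = 4.29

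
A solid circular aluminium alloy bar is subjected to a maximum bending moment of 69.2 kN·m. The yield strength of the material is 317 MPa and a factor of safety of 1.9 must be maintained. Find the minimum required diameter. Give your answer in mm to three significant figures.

d = 162 mm

σ_allow = 317/1.9 = 166.8 MPa.
For a solid circular section σ = 32M/(πd³), so d³ = 32M/(π σ_allow) = 32×6.9200×10^7/(π×166.8) = 4.225×10^6 mm³.
d = 161.7 mm.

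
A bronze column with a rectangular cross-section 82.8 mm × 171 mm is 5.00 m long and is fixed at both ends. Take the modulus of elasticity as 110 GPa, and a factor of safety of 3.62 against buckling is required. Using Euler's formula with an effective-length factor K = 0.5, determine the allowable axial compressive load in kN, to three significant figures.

Buckling occurs about the weak axis: I_min = h·b³/12 = 171×82.8³/12 = 8.089×10^6 mm⁴ (b = 82.8 mm is the smaller dimension).
Effective length L_e = KL = 0.5×5.00 m = 2500 mm.
Euler critical load P_cr = π²EI/L_e² = π²×110000×8.089×10^6/2500² = 1.405×10^6 N.
P_allow = P_cr/n = 1.405×10^6/3.62 = 388200 N.

P_allow = 388 kN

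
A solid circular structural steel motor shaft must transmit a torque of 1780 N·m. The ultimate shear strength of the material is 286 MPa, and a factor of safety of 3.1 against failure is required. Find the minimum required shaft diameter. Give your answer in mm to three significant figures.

Allowable shear stress τ_allow = 286/3.1 = 92.26 MPa.
For a solid shaft τ = 16T/(πd³), so d³ = 16T/(π τ_allow) = 16×1780000/(π×92.26) = 98260 mm³.
d = (98260)^(1/3) = 46.15 mm.

d = 46.1 mm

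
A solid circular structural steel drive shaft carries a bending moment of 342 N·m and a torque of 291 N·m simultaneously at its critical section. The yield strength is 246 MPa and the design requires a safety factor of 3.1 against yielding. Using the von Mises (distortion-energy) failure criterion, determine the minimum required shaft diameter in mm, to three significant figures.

d = 37.9 mm

σ_allow = σ_y/n = 246/3.1 = 79.35 MPa.
For a solid shaft σ_b = 32M/(πd³) and τ = 16T/(πd³), so the von Mises stress is σ' = (16/πd³)·√(4M²+3T²).
√(4M²+3T²) = √(4×(342000)² + 3×(291000)²) = 849600 N·mm.
d³ = 16×849600/(π×79.35) = 54530 mm³.
d = 37.92 mm.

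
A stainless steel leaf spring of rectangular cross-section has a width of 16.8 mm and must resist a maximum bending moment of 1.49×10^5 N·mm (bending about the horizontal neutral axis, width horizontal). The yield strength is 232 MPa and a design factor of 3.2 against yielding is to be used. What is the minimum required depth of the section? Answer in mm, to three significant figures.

h = 27.1 mm

σ_allow = 232/3.2 = 72.50 MPa.
For a rectangular section σ = 6M/(bh²), so h² = 6M/(b σ_allow) = 6×149000/(16.8×72.50) = 734.0 mm².
h = 27.09 mm.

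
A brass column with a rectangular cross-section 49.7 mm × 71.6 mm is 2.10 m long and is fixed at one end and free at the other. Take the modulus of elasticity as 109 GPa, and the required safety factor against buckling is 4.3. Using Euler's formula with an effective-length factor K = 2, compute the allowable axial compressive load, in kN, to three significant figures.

P_allow = 10.4 kN

Buckling occurs about the weak axis: I_min = h·b³/12 = 71.6×49.7³/12 = 732500 mm⁴ (b = 49.7 mm is the smaller dimension).
Effective length L_e = KL = 2×2.10 m = 4200 mm.
Euler critical load P_cr = π²EI/L_e² = π²×109000×732500/4200² = 44670 N.
P_allow = P_cr/n = 44670/4.3 = 10390 N.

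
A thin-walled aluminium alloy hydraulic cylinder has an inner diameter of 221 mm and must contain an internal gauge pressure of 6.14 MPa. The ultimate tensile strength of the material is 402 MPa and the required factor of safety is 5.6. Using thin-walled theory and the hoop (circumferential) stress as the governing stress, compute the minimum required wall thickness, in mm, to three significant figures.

t = 9.45 mm

σ_allow = 402/5.6 = 71.79 MPa.
Hoop stress σ_h = pD/(2t), so t = pD/(2σ_allow) = 6.14×221/(2×71.79) = 9.451 mm.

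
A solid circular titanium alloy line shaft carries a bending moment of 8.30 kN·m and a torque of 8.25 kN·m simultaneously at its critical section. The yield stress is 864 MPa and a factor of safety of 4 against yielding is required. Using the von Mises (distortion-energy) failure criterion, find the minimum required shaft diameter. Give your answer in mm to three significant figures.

σ_allow = σ_y/n = 864/4 = 216.0 MPa.
For a solid shaft σ_b = 32M/(πd³) and τ = 16T/(πd³), so the von Mises stress is σ' = (16/πd³)·√(4M²+3T²).
√(4M²+3T²) = √(4×(8.300×10^6)² + 3×(8.250×10^6)²) = 2.190×10^7 N·mm.
d³ = 16×2.190×10^7/(π×216.0) = 516400 mm³.
d = 80.23 mm.

d = 80.2 mm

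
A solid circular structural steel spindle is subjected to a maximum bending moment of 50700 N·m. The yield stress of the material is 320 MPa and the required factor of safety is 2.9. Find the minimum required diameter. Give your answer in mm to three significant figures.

d = 167 mm

σ_allow = 320/2.9 = 110.3 MPa.
For a solid circular section σ = 32M/(πd³), so d³ = 32M/(π σ_allow) = 32×5.0700×10^7/(π×110.3) = 4.680×10^6 mm³.
d = 167.3 mm.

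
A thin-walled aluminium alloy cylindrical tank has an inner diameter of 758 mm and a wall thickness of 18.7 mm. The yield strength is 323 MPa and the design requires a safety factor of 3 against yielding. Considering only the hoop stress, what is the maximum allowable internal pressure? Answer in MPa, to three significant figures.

σ_allow = 323/3 = 107.7 MPa.
σ_h = pD/(2t) → p_allow = 2σ_allow t/D = 2×107.7×18.7/758 = 5.312 MPa.

p_allow = 5.31 MPa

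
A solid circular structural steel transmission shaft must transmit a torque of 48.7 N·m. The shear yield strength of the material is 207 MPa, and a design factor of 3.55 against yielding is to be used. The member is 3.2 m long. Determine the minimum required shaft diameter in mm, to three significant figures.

Allowable shear stress τ_allow = 207/3.55 = 58.31 MPa.
For a solid shaft τ = 16T/(πd³), so d³ = 16T/(π τ_allow) = 16×48700/(π×58.31) = 4254 mm³.
d = (4254)^(1/3) = 16.20 mm.

d = 16.2 mm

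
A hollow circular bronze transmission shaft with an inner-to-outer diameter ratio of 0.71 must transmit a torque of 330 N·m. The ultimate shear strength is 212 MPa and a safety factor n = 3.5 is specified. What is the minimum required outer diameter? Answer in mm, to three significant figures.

d_o = 33.4 mm

τ_allow = 212/3.5 = 60.57 MPa.
For a hollow shaft τ = 16T/[πd_o³(1−k⁴)] with k = 0.71, so 1−k⁴ = 0.7459.
d_o³ = 16T/[π τ_allow (1−k⁴)] = 16×330000/(π×60.57×0.7459) = 37200 mm³.
d_o = 33.38 mm.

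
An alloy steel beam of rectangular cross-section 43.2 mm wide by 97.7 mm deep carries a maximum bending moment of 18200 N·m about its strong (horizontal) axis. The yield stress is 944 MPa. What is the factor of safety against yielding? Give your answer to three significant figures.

Section modulus S = bh²/6 = 43.2×97.7²/6 = 68730 mm³.
σ = M/S = 1.8200×10^7/68730 = 264.8 MPa.
n = 944/264.8 = 3.565.

n = 3.56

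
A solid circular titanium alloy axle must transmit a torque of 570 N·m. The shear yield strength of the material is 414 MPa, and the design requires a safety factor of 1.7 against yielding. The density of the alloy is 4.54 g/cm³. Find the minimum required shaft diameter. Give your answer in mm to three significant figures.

Allowable shear stress τ_allow = 414/1.7 = 243.5 MPa.
For a solid shaft τ = 16T/(πd³), so d³ = 16T/(π τ_allow) = 16×570000/(π×243.5) = 11920 mm³.
d = (11920)^(1/3) = 22.84 mm.

d = 22.8 mm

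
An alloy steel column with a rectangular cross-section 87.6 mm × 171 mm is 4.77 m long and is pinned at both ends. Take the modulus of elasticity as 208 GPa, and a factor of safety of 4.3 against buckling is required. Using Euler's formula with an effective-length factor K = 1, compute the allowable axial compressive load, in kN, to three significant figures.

P_allow = 201 kN

Buckling occurs about the weak axis: I_min = h·b³/12 = 171×87.6³/12 = 9.579×10^6 mm⁴ (b = 87.6 mm is the smaller dimension).
Effective length L_e = KL = 1×4.77 m = 4770 mm.
Euler critical load P_cr = π²EI/L_e² = π²×208000×9.579×10^6/4770² = 864300 N.
P_allow = P_cr/n = 864300/4.3 = 201000 N.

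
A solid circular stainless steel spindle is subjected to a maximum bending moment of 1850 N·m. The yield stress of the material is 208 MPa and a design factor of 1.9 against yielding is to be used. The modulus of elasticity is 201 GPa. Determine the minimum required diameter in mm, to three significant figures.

d = 55.6 mm

σ_allow = 208/1.9 = 109.5 MPa.
For a solid circular section σ = 32M/(πd³), so d³ = 32M/(π σ_allow) = 32×1850000/(π×109.5) = 172100 mm³.
d = 55.63 mm.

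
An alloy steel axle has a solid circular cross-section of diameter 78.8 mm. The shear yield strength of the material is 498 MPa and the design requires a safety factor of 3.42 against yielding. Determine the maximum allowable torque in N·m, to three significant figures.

T_allow = 14000 N·m

τ_allow = 498/3.42 = 145.6 MPa.
For a solid shaft T_allow = τ_allow·πd³/16; πd³/16 = π×78.8³/16 = 96070 mm³.
T_allow = 145.6×96070 = 1.399×10^7 N·mm = 13990 N·m.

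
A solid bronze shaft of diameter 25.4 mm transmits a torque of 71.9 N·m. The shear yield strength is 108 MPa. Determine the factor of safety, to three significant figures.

τ = 16T/(πd³) = 16×71900/(π×25.4³) = 22.35 MPa.
n = τ_limit/τ = 108/22.35 = 4.833.

n = 4.83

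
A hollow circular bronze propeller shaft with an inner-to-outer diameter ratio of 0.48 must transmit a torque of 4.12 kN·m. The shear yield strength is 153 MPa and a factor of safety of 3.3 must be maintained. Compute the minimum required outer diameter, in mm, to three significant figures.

d_o = 78.2 mm

τ_allow = 153/3.3 = 46.36 MPa.
For a hollow shaft τ = 16T/[πd_o³(1−k⁴)] with k = 0.48, so 1−k⁴ = 0.9469.
d_o³ = 16T/[π τ_allow (1−k⁴)] = 16×4120000/(π×46.36×0.9469) = 477900 mm³.
d_o = 78.19 mm.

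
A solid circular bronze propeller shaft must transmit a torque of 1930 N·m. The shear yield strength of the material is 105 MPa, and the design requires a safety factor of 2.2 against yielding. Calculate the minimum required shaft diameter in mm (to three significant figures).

d = 59.1 mm

Allowable shear stress τ_allow = 105/2.2 = 47.73 MPa.
For a solid shaft τ = 16T/(πd³), so d³ = 16T/(π τ_allow) = 16×1930000/(π×47.73) = 205900 mm³.
d = (205900)^(1/3) = 59.05 mm.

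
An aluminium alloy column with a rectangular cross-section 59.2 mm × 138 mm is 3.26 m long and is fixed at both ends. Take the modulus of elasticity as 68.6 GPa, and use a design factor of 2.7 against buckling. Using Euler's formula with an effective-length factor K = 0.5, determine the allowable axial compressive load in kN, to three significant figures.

P_allow = 225 kN

Buckling occurs about the weak axis: I_min = h·b³/12 = 138×59.2³/12 = 2.386×10^6 mm⁴ (b = 59.2 mm is the smaller dimension).
Effective length L_e = KL = 0.5×3.26 m = 1630 mm.
Euler critical load P_cr = π²EI/L_e² = π²×68600×2.386×10^6/1630² = 608000 N.
P_allow = P_cr/n = 608000/2.7 = 225200 N.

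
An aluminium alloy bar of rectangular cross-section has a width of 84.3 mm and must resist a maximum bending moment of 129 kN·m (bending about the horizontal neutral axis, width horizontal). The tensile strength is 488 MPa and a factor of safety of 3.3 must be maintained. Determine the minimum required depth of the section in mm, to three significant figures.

h = 249 mm

σ_allow = 488/3.3 = 147.9 MPa.
For a rectangular section σ = 6M/(bh²), so h² = 6M/(b σ_allow) = 6×1.2900×10^8/(84.3×147.9) = 62090 mm².
h = 249.2 mm.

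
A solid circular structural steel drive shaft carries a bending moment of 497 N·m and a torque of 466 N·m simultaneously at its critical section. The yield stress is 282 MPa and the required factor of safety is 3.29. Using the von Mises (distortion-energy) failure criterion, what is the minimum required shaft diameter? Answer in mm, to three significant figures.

d = 42.4 mm

σ_allow = σ_y/n = 282/3.29 = 85.71 MPa.
For a solid shaft σ_b = 32M/(πd³) and τ = 16T/(πd³), so the von Mises stress is σ' = (16/πd³)·√(4M²+3T²).
√(4M²+3T²) = √(4×(497000)² + 3×(466000)²) = 1.280×10^6 N·mm.
d³ = 16×1.280×10^6/(π×85.71) = 76080 mm³.
d = 42.37 mm.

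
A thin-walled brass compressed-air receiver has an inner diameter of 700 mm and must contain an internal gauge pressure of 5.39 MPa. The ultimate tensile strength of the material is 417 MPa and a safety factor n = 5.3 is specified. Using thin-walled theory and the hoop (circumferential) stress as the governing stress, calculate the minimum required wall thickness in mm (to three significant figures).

σ_allow = 417/5.3 = 78.68 MPa.
Hoop stress σ_h = pD/(2t), so t = pD/(2σ_allow) = 5.39×700/(2×78.68) = 23.98 mm.

t = 24.0 mm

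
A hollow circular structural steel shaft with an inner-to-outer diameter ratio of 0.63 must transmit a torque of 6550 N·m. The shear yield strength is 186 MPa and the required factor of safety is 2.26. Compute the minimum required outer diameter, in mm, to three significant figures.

τ_allow = 186/2.26 = 82.30 MPa.
For a hollow shaft τ = 16T/[πd_o³(1−k⁴)] with k = 0.63, so 1−k⁴ = 0.8425.
d_o³ = 16T/[π τ_allow (1−k⁴)] = 16×6550000/(π×82.30×0.8425) = 481100 mm³.
d_o = 78.36 mm.

d_o = 78.4 mm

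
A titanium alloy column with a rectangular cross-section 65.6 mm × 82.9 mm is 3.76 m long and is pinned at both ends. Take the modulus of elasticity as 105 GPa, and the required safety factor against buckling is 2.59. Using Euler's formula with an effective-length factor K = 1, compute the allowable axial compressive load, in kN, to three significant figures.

P_allow = 55.2 kN

Buckling occurs about the weak axis: I_min = h·b³/12 = 82.9×65.6³/12 = 1.950×10^6 mm⁴ (b = 65.6 mm is the smaller dimension).
Effective length L_e = KL = 1×3.76 m = 3760 mm.
Euler critical load P_cr = π²EI/L_e² = π²×105000×1.950×10^6/3760² = 143000 N.
P_allow = P_cr/n = 143000/2.59 = 55190 N.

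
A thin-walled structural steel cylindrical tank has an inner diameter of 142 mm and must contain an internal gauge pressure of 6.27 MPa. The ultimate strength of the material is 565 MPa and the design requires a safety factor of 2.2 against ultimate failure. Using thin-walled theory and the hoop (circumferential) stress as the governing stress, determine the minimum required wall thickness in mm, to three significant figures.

t = 1.73 mm

σ_allow = 565/2.2 = 256.8 MPa.
Hoop stress σ_h = pD/(2t), so t = pD/(2σ_allow) = 6.27×142/(2×256.8) = 1.733 mm.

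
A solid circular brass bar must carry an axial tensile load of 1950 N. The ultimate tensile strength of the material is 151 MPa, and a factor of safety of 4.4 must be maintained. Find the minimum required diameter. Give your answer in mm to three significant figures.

Allowable stress σ_allow = 151/4.4 = 34.32 MPa.
Required area A = F/σ_allow = 1950.0/34.32 = 56.82 mm².
A = πd²/4 → d = √(4A/π) = 8.506 mm.

d = 8.51 mm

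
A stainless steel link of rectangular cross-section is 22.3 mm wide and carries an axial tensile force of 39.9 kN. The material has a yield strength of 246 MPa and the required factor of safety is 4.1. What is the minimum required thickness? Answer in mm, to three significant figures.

t = 29.8 mm

σ_allow = 246/4.1 = 60.00 MPa.
Required area A = F/σ_allow = 39900/60.00 = 665.0 mm².
t = A/w = 665.0/22.3 = 29.82 mm.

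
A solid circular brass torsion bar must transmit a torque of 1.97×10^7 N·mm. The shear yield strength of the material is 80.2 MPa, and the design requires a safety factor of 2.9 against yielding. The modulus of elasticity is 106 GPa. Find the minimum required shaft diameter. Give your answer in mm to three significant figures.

d = 154 mm

Allowable shear stress τ_allow = 80.2/2.9 = 27.66 MPa.
For a solid shaft τ = 16T/(πd³), so d³ = 16T/(π τ_allow) = 16×1.9700×10^7/(π×27.66) = 3.628×10^6 mm³.
d = (3.628×10^6)^(1/3) = 153.7 mm.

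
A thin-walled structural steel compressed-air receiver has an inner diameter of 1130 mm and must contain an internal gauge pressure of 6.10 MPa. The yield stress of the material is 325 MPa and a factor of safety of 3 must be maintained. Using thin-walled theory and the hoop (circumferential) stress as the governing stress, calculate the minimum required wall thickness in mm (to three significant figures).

t = 31.8 mm

σ_allow = 325/3 = 108.3 MPa.
Hoop stress σ_h = pD/(2t), so t = pD/(2σ_allow) = 6.10×1130/(2×108.3) = 31.81 mm.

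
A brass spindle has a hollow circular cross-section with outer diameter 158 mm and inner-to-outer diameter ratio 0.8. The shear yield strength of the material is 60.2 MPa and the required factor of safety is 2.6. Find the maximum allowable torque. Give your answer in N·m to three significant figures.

T_allow = 10600 N·m

τ_allow = 60.2/2.6 = 23.15 MPa.
For a hollow shaft T_allow = τ_allow·πd_o³(1−k⁴)/16 with 1−k⁴ = 0.5904, so πd_o³(1−k⁴)/16 = 457200 mm³.
T_allow = 23.15×457200 = 1.059×10^7 N·mm = 10590 N·m.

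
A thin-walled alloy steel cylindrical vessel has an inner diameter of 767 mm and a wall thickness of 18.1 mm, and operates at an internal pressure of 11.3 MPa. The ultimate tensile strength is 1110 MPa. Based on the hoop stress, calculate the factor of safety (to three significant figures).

n = 4.64

σ_h = pD/(2t) = 11.3×767/(2×18.1) = 239.4 MPa.
n = 1110/239.4 = 4.636.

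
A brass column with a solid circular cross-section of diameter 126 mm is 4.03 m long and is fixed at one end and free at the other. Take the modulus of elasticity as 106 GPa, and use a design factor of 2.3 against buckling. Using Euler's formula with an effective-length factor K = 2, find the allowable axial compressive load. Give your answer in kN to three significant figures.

P_allow = 86.6 kN

I = πd⁴/64 = π×126⁴/64 = 1.237×10^7 mm⁴.
Effective length L_e = KL = 2×4.03 m = 8060 mm.
Euler critical load P_cr = π²EI/L_e² = π²×106000×1.237×10^7/8060² = 199200 N.
P_allow = P_cr/n = 199200/2.3 = 86630 N.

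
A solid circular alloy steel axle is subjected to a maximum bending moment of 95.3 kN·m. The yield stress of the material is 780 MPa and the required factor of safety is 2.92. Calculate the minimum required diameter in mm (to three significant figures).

d = 154 mm

σ_allow = 780/2.92 = 267.1 MPa.
For a solid circular section σ = 32M/(πd³), so d³ = 32M/(π σ_allow) = 32×9.5300×10^7/(π×267.1) = 3.634×10^6 mm³.
d = 153.7 mm.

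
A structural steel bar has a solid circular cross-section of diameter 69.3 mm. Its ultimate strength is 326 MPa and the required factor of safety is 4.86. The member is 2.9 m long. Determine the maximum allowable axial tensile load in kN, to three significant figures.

F_allow = 253 kN

σ_allow = 326/4.86 = 67.08 MPa.
A = πd²/4 = π×69.3²/4 = 3772 mm².
F_allow = σ_allow × A = 67.08×3772 = 253000 N.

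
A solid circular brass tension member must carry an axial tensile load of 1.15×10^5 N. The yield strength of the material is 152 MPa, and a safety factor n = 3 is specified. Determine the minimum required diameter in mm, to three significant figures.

d = 53.8 mm

Allowable stress σ_allow = 152/3 = 50.67 MPa.
Required area A = F/σ_allow = 115000/50.67 = 2270 mm².
A = πd²/4 → d = √(4A/π) = 53.76 mm.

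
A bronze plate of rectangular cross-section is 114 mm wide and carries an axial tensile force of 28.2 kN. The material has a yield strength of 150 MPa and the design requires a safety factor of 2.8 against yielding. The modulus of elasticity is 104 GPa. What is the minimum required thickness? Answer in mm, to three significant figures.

σ_allow = 150/2.8 = 53.57 MPa.
Required area A = F/σ_allow = 28200/53.57 = 526.4 mm².
t = A/w = 526.4/114 = 4.618 mm.

t = 4.62 mm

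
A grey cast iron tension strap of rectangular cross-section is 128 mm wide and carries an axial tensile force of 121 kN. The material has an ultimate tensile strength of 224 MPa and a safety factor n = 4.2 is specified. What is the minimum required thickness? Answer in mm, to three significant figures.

t = 17.7 mm

σ_allow = 224/4.2 = 53.33 MPa.
Required area A = F/σ_allow = 121000/53.33 = 2269 mm².
t = A/w = 2269/128 = 17.72 mm.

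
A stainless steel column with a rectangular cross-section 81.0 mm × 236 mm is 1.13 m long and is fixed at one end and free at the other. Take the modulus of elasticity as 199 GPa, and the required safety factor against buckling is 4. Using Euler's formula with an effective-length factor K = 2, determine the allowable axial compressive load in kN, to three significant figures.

P_allow = 1000 kN

Buckling occurs about the weak axis: I_min = h·b³/12 = 236×81.0³/12 = 1.045×10^7 mm⁴ (b = 81.0 mm is the smaller dimension).
Effective length L_e = KL = 2×1.13 m = 2260 mm.
Euler critical load P_cr = π²EI/L_e² = π²×199000×1.045×10^7/2260² = 4.019×10^6 N.
P_allow = P_cr/n = 4.019×10^6/4 = 1.005×10^6 N.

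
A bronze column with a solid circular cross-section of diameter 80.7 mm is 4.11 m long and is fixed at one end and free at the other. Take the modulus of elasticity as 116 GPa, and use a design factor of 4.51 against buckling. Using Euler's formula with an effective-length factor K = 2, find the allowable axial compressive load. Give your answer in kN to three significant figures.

I = πd⁴/64 = π×80.7⁴/64 = 2.082×10^6 mm⁴.
Effective length L_e = KL = 2×4.11 m = 8220 mm.
Euler critical load P_cr = π²EI/L_e² = π²×116000×2.082×10^6/8220² = 35280 N.
P_allow = P_cr/n = 35280/4.51 = 7822 N.

P_allow = 7.82 kN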